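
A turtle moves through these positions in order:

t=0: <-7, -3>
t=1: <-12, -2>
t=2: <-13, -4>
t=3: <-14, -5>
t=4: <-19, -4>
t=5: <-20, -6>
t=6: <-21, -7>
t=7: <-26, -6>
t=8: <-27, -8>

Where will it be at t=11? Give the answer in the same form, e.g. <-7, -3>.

The moves between consecutive positions are <-5, +1>, <-1, -2>, <-1, -1>, <-5, +1>, <-1, -2>, <-1, -1>, <-5, +1>, <-1, -2>; they repeat the 3-cycle [<-5, +1>, <-1, -2>, <-1, -1>].
step 9: apply <-1, -1> → <-28, -9>
step 10: apply <-5, +1> → <-33, -8>
step 11: apply <-1, -2> → <-34, -10>

<-34, -10>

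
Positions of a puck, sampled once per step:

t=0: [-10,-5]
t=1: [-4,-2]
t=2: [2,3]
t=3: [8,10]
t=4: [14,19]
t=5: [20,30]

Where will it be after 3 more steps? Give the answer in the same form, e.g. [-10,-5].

[38,75]

First differences are [+6,+3], [+6,+5], [+6,+7], [+6,+9], [+6,+11]; their common second difference is [+0,+2] (constant acceleration).
step 6: [20,30] + [+6,+13] → [26,43]
step 7: [26,43] + [+6,+15] → [32,58]
step 8: [32,58] + [+6,+17] → [38,75]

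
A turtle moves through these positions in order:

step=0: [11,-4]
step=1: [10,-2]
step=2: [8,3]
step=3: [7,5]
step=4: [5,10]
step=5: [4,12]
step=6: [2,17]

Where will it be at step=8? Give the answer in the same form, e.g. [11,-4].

[-1,24]

Differencing gives [-1,+2], [-2,+5], [-1,+2], [-2,+5], [-1,+2], [-2,+5]. This is the pattern [-1,+2], [-2,+5] repeated.
step 7: apply [-1,+2] → [1,19]
step 8: apply [-2,+5] → [-1,24]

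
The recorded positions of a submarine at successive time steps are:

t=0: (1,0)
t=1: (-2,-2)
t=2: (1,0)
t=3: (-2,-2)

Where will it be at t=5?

(-2,-2)

Step-to-step displacements: (-3,-2), (+3,+2), (-3,-2); each is -1× the previous.
step 4: (-2,-2) + (+3,+2) → (1,0)
step 5: (1,0) + (-3,-2) → (-2,-2)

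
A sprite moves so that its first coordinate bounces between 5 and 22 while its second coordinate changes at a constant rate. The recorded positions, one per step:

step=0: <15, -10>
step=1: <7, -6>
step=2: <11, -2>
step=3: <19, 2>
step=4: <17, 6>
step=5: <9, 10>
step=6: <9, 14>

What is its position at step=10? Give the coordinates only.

The first coordinate reflects between 5 and 22, moving 8 per step.
  step 7: 9 → 17
  step 8: 17 → 19
  step 9: 19 → 11
  step 10: 11 → 7
The second coordinate changes by +4 each step: at step 10 it is 30.

<7, 30>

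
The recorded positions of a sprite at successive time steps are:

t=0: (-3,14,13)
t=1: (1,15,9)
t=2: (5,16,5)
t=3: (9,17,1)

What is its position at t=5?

Constant displacement of (+4,+1,-4) per step.
step 4: (9,17,1) + (+4,+1,-4) → (13,18,-3)
step 5: (13,18,-3) + (+4,+1,-4) → (17,19,-7)

(17,19,-7)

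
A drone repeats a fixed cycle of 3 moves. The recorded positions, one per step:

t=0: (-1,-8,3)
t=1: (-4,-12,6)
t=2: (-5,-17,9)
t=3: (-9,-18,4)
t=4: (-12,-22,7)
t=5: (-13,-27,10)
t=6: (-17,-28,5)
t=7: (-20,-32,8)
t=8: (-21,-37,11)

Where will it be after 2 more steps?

(-28,-42,9)

Differencing gives (-3,-4,+3), (-1,-5,+3), (-4,-1,-5), (-3,-4,+3), (-1,-5,+3), (-4,-1,-5), (-3,-4,+3), (-1,-5,+3). This is the pattern (-3,-4,+3), (-1,-5,+3), (-4,-1,-5) repeated.
step 9: apply (-4,-1,-5) → (-25,-38,6)
step 10: apply (-3,-4,+3) → (-28,-42,9)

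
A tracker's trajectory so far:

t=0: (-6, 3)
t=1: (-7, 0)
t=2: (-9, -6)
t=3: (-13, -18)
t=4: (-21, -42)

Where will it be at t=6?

Consecutive displacements (-1, -3), (-2, -6), (-4, -12), (-8, -24) scale by a factor of 2 each step.
step 5: (-21, -42) + (-16, -48) → (-37, -90)
step 6: (-37, -90) + (-32, -96) → (-69, -186)

(-69, -186)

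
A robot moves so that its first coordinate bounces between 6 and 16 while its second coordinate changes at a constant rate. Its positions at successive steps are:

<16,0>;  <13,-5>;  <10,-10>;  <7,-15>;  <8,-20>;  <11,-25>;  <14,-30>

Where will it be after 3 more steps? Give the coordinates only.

The first coordinate travels 3 per step and bounces off the walls at 6 and 16.
  step 7: 14 → 15
  step 8: 15 → 12
  step 9: 12 → 9
The second coordinate changes by -5 each step: at step 9 it is -45.

<9,-45>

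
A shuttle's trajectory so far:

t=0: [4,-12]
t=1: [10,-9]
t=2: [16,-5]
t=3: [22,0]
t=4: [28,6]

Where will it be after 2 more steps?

[40,21]

First differences are [+6,+3], [+6,+4], [+6,+5], [+6,+6]; their common second difference is [+0,+1] (constant acceleration).
step 5: [28,6] + [+6,+7] → [34,13]
step 6: [34,13] + [+6,+8] → [40,21]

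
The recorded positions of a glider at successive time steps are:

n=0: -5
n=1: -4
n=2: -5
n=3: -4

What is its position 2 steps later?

The jumps are +1, -1, +1 — a geometric progression with ratio -1.
step 4: -4 − 1 → -5
step 5: -5 + 1 → -4

-4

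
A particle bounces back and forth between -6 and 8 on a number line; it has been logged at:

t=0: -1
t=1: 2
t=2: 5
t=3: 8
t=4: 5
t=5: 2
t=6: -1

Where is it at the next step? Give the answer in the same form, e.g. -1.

The value travels 3 per step and bounces off the walls at -6 and 8.
  step 7: -1 → -4

-4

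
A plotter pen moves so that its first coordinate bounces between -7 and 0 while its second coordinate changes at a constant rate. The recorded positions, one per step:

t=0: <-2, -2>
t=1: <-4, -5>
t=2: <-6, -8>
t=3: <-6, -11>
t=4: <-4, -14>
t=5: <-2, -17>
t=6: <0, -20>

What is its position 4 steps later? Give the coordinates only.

<-6, -32>

The first coordinate travels 2 per step and bounces off the walls at -7 and 0.
  step 7: 0 → -2
  step 8: -2 → -4
  step 9: -4 → -6
  step 10: -6 → -6
The second coordinate changes by -3 each step: at step 10 it is -32.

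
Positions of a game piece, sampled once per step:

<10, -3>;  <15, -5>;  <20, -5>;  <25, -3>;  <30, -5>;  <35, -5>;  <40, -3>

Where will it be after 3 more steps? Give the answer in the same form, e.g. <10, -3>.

<55, -3>

First: linear, +5 per step → 55 at step 9.
Second: cycles through -3, -5, -5 every 3 steps. Step 9 lands at position 0 of the cycle → -3.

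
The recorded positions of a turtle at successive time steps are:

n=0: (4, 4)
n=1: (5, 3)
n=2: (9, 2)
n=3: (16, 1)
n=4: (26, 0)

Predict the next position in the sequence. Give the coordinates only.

(39, -1)

First differences are (+1, -1), (+4, -1), (+7, -1), (+10, -1); their common second difference is (+3, +0) (constant acceleration).
step 5: (26, 0) + (+13, -1) → (39, -1)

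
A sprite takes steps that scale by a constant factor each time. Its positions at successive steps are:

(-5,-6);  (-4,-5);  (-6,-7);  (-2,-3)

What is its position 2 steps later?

The jumps are (+1,+1), (-2,-2), (+4,+4) — a geometric progression with ratio -2.
step 4: (-2,-3) + (-8,-8) → (-10,-11)
step 5: (-10,-11) + (+16,+16) → (6,5)

(6,5)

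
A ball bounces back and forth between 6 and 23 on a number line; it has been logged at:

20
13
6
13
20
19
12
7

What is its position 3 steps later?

The value travels 7 per step and bounces off the walls at 6 and 23.
  step 8: 7 → 14
  step 9: 14 → 21
  step 10: 21 → 18

18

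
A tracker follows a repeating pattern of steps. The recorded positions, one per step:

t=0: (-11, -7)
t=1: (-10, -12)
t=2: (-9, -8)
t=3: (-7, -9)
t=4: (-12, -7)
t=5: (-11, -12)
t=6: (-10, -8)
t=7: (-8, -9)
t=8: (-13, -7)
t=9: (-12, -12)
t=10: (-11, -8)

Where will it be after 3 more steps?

(-13, -12)

Differencing gives (+1, -5), (+1, +4), (+2, -1), (-5, +2), (+1, -5), (+1, +4), (+2, -1), (-5, +2), (+1, -5), (+1, +4). This is the pattern (+1, -5), (+1, +4), (+2, -1), (-5, +2) repeated.
step 11: apply (+2, -1) → (-9, -9)
step 12: apply (-5, +2) → (-14, -7)
step 13: apply (+1, -5) → (-13, -12)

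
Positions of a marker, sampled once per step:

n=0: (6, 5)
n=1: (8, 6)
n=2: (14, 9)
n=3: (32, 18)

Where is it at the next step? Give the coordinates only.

Step-to-step displacements: (+2, +1), (+6, +3), (+18, +9); each is 3× the previous.
step 4: (32, 18) + (+54, +27) → (86, 45)

(86, 45)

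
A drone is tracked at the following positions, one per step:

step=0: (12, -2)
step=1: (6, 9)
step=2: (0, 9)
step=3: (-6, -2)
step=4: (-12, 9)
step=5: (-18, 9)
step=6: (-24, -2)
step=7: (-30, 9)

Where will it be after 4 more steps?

(-54, 9)

The first coordinate changes by -6 each step, so at step 11 it is 12 + 11·(-6) = -54.
The second coordinate repeats the cycle [-2, 9, 9] with period 3; step 11 mod 3 = 2, giving 9.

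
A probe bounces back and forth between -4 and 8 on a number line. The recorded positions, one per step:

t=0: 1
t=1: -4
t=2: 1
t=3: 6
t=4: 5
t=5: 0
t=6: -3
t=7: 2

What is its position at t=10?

-1

The value travels 5 per step and bounces off the walls at -4 and 8.
  step 8: 2 → 7
  step 9: 7 → 4
  step 10: 4 → -1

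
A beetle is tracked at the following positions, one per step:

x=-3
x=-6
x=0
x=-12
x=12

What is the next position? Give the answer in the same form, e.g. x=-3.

x=-36

Step-to-step displacements: -3, +6, -12, +24; each is -2× the previous.
step 5: 12 − 48 → x=-36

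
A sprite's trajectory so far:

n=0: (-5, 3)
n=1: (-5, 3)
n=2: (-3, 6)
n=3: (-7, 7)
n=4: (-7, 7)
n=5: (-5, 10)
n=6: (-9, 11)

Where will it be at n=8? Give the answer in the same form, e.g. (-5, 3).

(-7, 14)

Differencing gives (+0, +0), (+2, +3), (-4, +1), (+0, +0), (+2, +3), (-4, +1). This is the pattern (+0, +0), (+2, +3), (-4, +1) repeated.
step 7: apply (+0, +0) → (-9, 11)
step 8: apply (+2, +3) → (-7, 14)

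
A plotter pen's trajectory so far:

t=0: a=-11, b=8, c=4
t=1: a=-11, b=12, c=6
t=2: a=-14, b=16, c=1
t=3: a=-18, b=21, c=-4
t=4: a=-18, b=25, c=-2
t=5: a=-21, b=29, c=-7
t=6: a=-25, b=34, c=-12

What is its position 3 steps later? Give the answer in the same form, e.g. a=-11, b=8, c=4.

Differencing gives (+0, +4, +2), (-3, +4, -5), (-4, +5, -5), (+0, +4, +2), (-3, +4, -5), (-4, +5, -5). This is the pattern (+0, +4, +2), (-3, +4, -5), (-4, +5, -5) repeated.
step 7: apply (+0, +4, +2) → a=-25, b=38, c=-10
step 8: apply (-3, +4, -5) → a=-28, b=42, c=-15
step 9: apply (-4, +5, -5) → a=-32, b=47, c=-20

a=-32, b=47, c=-20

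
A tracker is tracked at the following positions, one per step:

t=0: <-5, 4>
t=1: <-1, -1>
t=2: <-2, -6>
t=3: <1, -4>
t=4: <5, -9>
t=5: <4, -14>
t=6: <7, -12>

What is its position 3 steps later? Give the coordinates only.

<13, -20>

Differencing gives <+4, -5>, <-1, -5>, <+3, +2>, <+4, -5>, <-1, -5>, <+3, +2>. This is the pattern <+4, -5>, <-1, -5>, <+3, +2> repeated.
step 7: apply <+4, -5> → <11, -17>
step 8: apply <-1, -5> → <10, -22>
step 9: apply <+3, +2> → <13, -20>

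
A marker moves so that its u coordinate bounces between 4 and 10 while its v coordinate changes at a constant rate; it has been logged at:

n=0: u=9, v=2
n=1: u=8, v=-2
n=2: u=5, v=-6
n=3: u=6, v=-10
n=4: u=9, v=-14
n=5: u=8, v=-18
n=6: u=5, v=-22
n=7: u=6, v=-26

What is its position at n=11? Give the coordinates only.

u=6, v=-42

The u coordinate reflects between 4 and 10, moving 3 per step.
  step 8: 6 → 9
  step 9: 9 → 8
  step 10: 8 → 5
  step 11: 5 → 6
The v coordinate changes by -4 each step: at step 11 it is -42.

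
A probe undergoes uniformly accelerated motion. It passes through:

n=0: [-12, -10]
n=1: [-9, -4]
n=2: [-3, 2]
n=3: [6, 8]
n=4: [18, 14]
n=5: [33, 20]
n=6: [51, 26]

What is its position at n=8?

Taking differences between consecutive positions: [+3, +6], [+6, +6], [+9, +6], [+12, +6], [+15, +6], [+18, +6]. These grow by [+3, +0] each step.
step 7: [51, 26] + [+21, +6] → [72, 32]
step 8: [72, 32] + [+24, +6] → [96, 38]

[96, 38]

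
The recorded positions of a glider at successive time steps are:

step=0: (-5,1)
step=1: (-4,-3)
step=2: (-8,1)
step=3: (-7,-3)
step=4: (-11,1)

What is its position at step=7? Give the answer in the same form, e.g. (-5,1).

(-13,-3)

Step-to-step displacements: (+1,-4), (-4,+4), (+1,-4), (-4,+4) — a repeating cycle of length 2.
step 5: apply (+1,-4) → (-10,-3)
step 6: apply (-4,+4) → (-14,1)
step 7: apply (+1,-4) → (-13,-3)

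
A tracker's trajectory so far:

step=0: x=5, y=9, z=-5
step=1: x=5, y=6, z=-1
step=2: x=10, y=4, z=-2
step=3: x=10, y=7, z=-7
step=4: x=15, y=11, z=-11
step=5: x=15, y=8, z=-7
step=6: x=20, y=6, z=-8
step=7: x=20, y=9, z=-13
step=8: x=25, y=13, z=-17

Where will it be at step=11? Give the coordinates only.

x=30, y=11, z=-19

Step-to-step displacements: (+0, -3, +4), (+5, -2, -1), (+0, +3, -5), (+5, +4, -4), (+0, -3, +4), (+5, -2, -1), (+0, +3, -5), (+5, +4, -4) — a repeating cycle of length 4.
step 9: apply (+0, -3, +4) → x=25, y=10, z=-13
step 10: apply (+5, -2, -1) → x=30, y=8, z=-14
step 11: apply (+0, +3, -5) → x=30, y=11, z=-19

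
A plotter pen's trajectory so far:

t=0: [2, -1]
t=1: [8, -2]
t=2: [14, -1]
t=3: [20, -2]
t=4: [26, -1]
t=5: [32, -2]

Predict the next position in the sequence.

[38, -1]

First: linear, +6 per step → 38 at step 6.
Second: cycles through -1, -2 every 2 steps. Step 6 lands at position 0 of the cycle → -1.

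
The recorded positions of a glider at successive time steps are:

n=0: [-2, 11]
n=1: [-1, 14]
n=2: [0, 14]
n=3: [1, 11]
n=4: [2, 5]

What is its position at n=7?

[5, -31]

Successive displacements: [+1, +3], [+1, +0], [+1, -3], [+1, -6] — each changes by [+0, -3].
step 5: [2, 5] + [+1, -9] → [3, -4]
step 6: [3, -4] + [+1, -12] → [4, -16]
step 7: [4, -16] + [+1, -15] → [5, -31]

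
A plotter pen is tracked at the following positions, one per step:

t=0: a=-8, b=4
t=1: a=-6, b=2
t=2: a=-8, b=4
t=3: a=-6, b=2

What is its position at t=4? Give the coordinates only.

a=-8, b=4

Consecutive displacements (+2,-2), (-2,+2), (+2,-2) scale by a factor of -1 each step.
step 4: a=-6, b=2 + (-2,+2) → a=-8, b=4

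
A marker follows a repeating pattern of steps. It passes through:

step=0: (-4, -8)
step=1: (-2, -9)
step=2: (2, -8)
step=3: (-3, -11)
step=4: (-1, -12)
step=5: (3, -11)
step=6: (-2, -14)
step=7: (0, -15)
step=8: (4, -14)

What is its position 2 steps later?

Step-to-step displacements: (+2, -1), (+4, +1), (-5, -3), (+2, -1), (+4, +1), (-5, -3), (+2, -1), (+4, +1) — a repeating cycle of length 3.
step 9: apply (-5, -3) → (-1, -17)
step 10: apply (+2, -1) → (1, -18)

(1, -18)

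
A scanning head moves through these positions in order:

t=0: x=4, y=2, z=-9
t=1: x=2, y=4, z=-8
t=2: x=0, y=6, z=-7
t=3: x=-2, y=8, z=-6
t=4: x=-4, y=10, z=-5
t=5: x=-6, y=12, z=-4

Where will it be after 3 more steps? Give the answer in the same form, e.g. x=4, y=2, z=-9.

x=-12, y=18, z=-1

Constant displacement of (-2, +2, +1) per step.
step 6: x=-6, y=12, z=-4 + (-2, +2, +1) → x=-8, y=14, z=-3
step 7: x=-8, y=14, z=-3 + (-2, +2, +1) → x=-10, y=16, z=-2
step 8: x=-10, y=16, z=-2 + (-2, +2, +1) → x=-12, y=18, z=-1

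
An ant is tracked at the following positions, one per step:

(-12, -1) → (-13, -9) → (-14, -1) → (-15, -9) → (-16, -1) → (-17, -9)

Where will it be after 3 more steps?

(-20, -1)

First: linear, -1 per step → -20 at step 8.
Second: cycles through -1, -9 every 2 steps. Step 8 lands at position 0 of the cycle → -1.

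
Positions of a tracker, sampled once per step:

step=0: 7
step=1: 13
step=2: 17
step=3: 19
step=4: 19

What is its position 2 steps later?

13

Taking differences between consecutive positions: +6, +4, +2, +0. These grow by -2 each step.
step 5: 19 − 2 → 17
step 6: 17 − 4 → 13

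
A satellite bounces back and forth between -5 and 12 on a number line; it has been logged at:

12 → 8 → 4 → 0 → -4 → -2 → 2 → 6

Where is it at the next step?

10

The value travels 4 per step and bounces off the walls at -5 and 12.
  step 8: 6 → 10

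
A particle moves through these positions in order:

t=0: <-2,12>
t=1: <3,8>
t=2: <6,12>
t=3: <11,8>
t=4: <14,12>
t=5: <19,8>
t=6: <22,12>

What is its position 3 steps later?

<35,8>

Differencing gives <+5,-4>, <+3,+4>, <+5,-4>, <+3,+4>, <+5,-4>, <+3,+4>. This is the pattern <+5,-4>, <+3,+4> repeated.
step 7: apply <+5,-4> → <27,8>
step 8: apply <+3,+4> → <30,12>
step 9: apply <+5,-4> → <35,8>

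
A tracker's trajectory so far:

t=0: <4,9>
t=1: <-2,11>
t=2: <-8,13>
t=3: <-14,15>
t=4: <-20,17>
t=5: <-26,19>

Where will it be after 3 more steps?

Each step adds <-6,+2> to the position.
step 6: <-26,19> + <-6,+2> → <-32,21>
step 7: <-32,21> + <-6,+2> → <-38,23>
step 8: <-38,23> + <-6,+2> → <-44,25>

<-44,25>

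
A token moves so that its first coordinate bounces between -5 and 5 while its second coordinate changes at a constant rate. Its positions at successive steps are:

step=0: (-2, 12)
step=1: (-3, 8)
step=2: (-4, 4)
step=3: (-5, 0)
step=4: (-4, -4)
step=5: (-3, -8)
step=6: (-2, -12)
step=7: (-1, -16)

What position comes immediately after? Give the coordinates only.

(0, -20)

The first coordinate reflects between -5 and 5, moving 1 per step.
  step 8: -1 → 0
The second coordinate changes by -4 each step: at step 8 it is -20.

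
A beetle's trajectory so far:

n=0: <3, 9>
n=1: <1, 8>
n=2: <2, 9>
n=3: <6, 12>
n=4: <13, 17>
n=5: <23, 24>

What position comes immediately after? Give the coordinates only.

First differences are <-2, -1>, <+1, +1>, <+4, +3>, <+7, +5>, <+10, +7>; their common second difference is <+3, +2> (constant acceleration).
step 6: <23, 24> + <+13, +9> → <36, 33>

<36, 33>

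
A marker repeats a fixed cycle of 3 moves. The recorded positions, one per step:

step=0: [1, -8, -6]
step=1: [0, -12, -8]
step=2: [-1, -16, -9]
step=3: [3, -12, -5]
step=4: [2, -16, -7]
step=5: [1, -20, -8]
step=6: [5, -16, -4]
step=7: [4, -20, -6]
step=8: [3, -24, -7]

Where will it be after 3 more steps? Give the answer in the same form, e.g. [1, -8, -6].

Step-to-step displacements: [-1, -4, -2], [-1, -4, -1], [+4, +4, +4], [-1, -4, -2], [-1, -4, -1], [+4, +4, +4], [-1, -4, -2], [-1, -4, -1] — a repeating cycle of length 3.
step 9: apply [+4, +4, +4] → [7, -20, -3]
step 10: apply [-1, -4, -2] → [6, -24, -5]
step 11: apply [-1, -4, -1] → [5, -28, -6]

[5, -28, -6]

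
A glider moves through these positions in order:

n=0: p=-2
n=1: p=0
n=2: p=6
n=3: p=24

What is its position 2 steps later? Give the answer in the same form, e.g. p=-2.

p=240

The jumps are +2, +6, +18 — a geometric progression with ratio 3.
step 4: 24 + 54 → p=78
step 5: 78 + 162 → p=240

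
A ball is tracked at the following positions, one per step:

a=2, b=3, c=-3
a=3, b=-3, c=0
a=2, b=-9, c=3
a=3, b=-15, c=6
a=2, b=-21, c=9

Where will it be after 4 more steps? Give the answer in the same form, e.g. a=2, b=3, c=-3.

a=2, b=-45, c=21

A: cycles through 2, 3 every 2 steps. Step 8 lands at position 0 of the cycle → 2.
B: linear, -6 per step → -45 at step 8.
C: linear, +3 per step → 21 at step 8.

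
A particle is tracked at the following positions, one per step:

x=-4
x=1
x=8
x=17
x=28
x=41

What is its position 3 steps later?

x=92

First differences are +5, +7, +9, +11, +13; their common second difference is +2 (constant acceleration).
step 6: 41 + 15 → x=56
step 7: 56 + 17 → x=73
step 8: 73 + 19 → x=92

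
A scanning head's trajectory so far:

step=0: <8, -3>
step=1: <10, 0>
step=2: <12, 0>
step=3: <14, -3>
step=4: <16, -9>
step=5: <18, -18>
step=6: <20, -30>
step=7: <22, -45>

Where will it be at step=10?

Successive displacements: <+2, +3>, <+2, +0>, <+2, -3>, <+2, -6>, <+2, -9>, <+2, -12>, <+2, -15> — each changes by <+0, -3>.
step 8: <22, -45> + <+2, -18> → <24, -63>
step 9: <24, -63> + <+2, -21> → <26, -84>
step 10: <26, -84> + <+2, -24> → <28, -108>

<28, -108>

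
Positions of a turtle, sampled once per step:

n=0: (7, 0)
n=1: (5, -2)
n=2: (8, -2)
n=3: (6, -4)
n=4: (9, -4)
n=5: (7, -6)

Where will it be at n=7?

(8, -8)

Differencing gives (-2, -2), (+3, +0), (-2, -2), (+3, +0), (-2, -2). This is the pattern (-2, -2), (+3, +0) repeated.
step 6: apply (+3, +0) → (10, -6)
step 7: apply (-2, -2) → (8, -8)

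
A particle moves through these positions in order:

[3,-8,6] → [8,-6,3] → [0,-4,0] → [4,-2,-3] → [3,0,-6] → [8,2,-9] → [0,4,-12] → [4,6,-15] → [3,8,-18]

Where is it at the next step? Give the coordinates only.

First: cycles through 3, 8, 0, 4 every 4 steps. Step 9 lands at position 1 of the cycle → 8.
Second: linear, +2 per step → 10 at step 9.
Third: linear, -3 per step → -21 at step 9.

[8,10,-21]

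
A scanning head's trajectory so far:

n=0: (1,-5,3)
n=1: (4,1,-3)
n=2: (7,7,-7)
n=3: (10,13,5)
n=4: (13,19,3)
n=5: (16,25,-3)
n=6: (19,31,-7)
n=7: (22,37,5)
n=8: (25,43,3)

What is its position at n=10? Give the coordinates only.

The first coordinate changes by +3 each step, so at step 10 it is 1 + 10·(3) = 31.
The second coordinate changes by +6 each step, so at step 10 it is -5 + 10·(6) = 55.
The third coordinate repeats the cycle [3, -3, -7, 5] with period 4; step 10 mod 4 = 2, giving -7.

(31,55,-7)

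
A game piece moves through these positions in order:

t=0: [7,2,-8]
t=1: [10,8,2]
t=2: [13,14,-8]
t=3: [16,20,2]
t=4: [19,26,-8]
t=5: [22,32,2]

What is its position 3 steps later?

[31,50,-8]

The first coordinate changes by +3 each step, so at step 8 it is 7 + 8·(3) = 31.
The second coordinate changes by +6 each step, so at step 8 it is 2 + 8·(6) = 50.
The third coordinate repeats the cycle [-8, 2] with period 2; step 8 mod 2 = 0, giving -8.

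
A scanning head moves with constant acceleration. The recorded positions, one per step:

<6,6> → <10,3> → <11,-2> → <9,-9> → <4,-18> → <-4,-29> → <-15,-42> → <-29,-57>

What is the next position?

Taking differences between consecutive positions: <+4,-3>, <+1,-5>, <-2,-7>, <-5,-9>, <-8,-11>, <-11,-13>, <-14,-15>. These grow by <-3,-2> each step.
step 8: <-29,-57> + <-17,-17> → <-46,-74>

<-46,-74>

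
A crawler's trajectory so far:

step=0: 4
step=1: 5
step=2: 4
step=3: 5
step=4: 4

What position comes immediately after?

5

Step-to-step displacements: +1, -1, +1, -1; each is -1× the previous.
step 5: 4 + 1 → 5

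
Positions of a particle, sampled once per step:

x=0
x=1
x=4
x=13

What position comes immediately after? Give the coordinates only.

x=40

Step-to-step displacements: +1, +3, +9; each is 3× the previous.
step 4: 13 + 27 → x=40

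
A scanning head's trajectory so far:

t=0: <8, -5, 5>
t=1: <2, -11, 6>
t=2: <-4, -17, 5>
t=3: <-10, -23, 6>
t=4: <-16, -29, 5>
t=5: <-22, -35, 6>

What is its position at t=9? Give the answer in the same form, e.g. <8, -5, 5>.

<-46, -59, 6>

First: linear, -6 per step → -46 at step 9.
Second: linear, -6 per step → -59 at step 9.
Third: cycles through 5, 6 every 2 steps. Step 9 lands at position 1 of the cycle → 6.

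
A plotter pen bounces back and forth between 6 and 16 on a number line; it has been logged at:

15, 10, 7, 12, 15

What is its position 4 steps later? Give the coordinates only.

15

The value reflects between 6 and 16, moving 5 per step.
  step 5: 15 → 10
  step 6: 10 → 7
  step 7: 7 → 12
  step 8: 12 → 15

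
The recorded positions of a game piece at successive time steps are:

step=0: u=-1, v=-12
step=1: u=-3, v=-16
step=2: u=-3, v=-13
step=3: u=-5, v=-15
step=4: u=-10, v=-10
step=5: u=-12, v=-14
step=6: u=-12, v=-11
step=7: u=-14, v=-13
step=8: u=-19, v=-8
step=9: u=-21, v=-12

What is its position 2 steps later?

u=-23, v=-11

Differencing gives (-2, -4), (+0, +3), (-2, -2), (-5, +5), (-2, -4), (+0, +3), (-2, -2), (-5, +5), (-2, -4). This is the pattern (-2, -4), (+0, +3), (-2, -2), (-5, +5) repeated.
step 10: apply (+0, +3) → u=-21, v=-9
step 11: apply (-2, -2) → u=-23, v=-11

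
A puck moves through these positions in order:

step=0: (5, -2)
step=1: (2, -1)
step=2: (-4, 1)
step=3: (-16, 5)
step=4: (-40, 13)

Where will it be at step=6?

(-184, 61)

Consecutive displacements (-3, +1), (-6, +2), (-12, +4), (-24, +8) scale by a factor of 2 each step.
step 5: (-40, 13) + (-48, +16) → (-88, 29)
step 6: (-88, 29) + (-96, +32) → (-184, 61)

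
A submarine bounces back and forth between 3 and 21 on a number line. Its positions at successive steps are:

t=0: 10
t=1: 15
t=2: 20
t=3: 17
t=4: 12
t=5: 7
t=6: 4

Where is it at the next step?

9

The value travels 5 per step and bounces off the walls at 3 and 21.
  step 7: 4 → 9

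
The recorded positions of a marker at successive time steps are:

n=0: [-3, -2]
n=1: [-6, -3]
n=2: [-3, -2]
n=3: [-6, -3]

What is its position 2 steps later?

The jumps are [-3, -1], [+3, +1], [-3, -1] — a geometric progression with ratio -1.
step 4: [-6, -3] + [+3, +1] → [-3, -2]
step 5: [-3, -2] + [-3, -1] → [-6, -3]

[-6, -3]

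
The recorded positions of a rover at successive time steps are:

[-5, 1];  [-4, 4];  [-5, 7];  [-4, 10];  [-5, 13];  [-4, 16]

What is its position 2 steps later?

[-4, 22]

The first coordinate repeats the cycle [-5, -4] with period 2; step 7 mod 2 = 1, giving -4.
The second coordinate changes by +3 each step, so at step 7 it is 1 + 7·(3) = 22.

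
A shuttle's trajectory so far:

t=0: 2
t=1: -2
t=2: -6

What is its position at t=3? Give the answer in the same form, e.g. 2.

The position changes by -4 every step.
step 3: -6 − 4 → -10

-10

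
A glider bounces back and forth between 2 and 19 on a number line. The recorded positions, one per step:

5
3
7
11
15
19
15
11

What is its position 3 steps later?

The value reflects between 2 and 19, moving 4 per step.
  step 8: 11 → 7
  step 9: 7 → 3
  step 10: 3 → 5

5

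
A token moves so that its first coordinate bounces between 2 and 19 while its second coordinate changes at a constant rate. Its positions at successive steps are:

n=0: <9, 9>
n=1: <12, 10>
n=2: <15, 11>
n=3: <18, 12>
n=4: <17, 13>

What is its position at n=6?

The first coordinate reflects between 2 and 19, moving 3 per step.
  step 5: 17 → 14
  step 6: 14 → 11
The second coordinate changes by +1 each step: at step 6 it is 15.

<11, 15>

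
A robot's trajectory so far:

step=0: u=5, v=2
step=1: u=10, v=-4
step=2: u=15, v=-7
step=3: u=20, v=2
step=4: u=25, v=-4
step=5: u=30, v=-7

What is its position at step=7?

The u coordinate changes by +5 each step, so at step 7 it is 5 + 7·(5) = 40.
The v coordinate repeats the cycle [2, -4, -7] with period 3; step 7 mod 3 = 1, giving -4.

u=40, v=-4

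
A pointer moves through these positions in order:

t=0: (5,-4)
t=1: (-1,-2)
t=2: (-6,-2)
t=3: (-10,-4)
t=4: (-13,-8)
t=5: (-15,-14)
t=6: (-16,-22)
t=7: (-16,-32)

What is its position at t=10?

First differences are (-6,+2), (-5,+0), (-4,-2), (-3,-4), (-2,-6), (-1,-8), (+0,-10); their common second difference is (+1,-2) (constant acceleration).
step 8: (-16,-32) + (+1,-12) → (-15,-44)
step 9: (-15,-44) + (+2,-14) → (-13,-58)
step 10: (-13,-58) + (+3,-16) → (-10,-74)

(-10,-74)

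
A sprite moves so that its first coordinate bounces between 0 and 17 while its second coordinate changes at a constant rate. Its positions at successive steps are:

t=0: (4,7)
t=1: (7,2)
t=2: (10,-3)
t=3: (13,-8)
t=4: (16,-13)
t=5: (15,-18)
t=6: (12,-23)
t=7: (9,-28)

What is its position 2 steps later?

(3,-38)

The first coordinate reflects between 0 and 17, moving 3 per step.
  step 8: 9 → 6
  step 9: 6 → 3
The second coordinate changes by -5 each step: at step 9 it is -38.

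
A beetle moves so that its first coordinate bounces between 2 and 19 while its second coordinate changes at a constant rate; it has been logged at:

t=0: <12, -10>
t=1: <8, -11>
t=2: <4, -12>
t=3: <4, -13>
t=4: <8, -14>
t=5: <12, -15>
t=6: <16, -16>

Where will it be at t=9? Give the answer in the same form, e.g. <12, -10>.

<10, -19>

The first coordinate reflects between 2 and 19, moving 4 per step.
  step 7: 16 → 18
  step 8: 18 → 14
  step 9: 14 → 10
The second coordinate changes by -1 each step: at step 9 it is -19.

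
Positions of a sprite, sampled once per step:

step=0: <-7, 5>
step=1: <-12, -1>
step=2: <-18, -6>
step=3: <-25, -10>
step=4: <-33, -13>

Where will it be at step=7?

<-63, -16>

Taking differences between consecutive positions: <-5, -6>, <-6, -5>, <-7, -4>, <-8, -3>. These grow by <-1, +1> each step.
step 5: <-33, -13> + <-9, -2> → <-42, -15>
step 6: <-42, -15> + <-10, -1> → <-52, -16>
step 7: <-52, -16> + <-11, +0> → <-63, -16>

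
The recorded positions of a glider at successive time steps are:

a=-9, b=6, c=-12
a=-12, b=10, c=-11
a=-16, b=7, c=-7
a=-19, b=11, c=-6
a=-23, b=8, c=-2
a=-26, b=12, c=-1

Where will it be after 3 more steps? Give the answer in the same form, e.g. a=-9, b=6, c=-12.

a=-37, b=10, c=8

The moves between consecutive positions are (-3,+4,+1), (-4,-3,+4), (-3,+4,+1), (-4,-3,+4), (-3,+4,+1); they repeat the 2-cycle [(-3,+4,+1), (-4,-3,+4)].
step 6: apply (-4,-3,+4) → a=-30, b=9, c=3
step 7: apply (-3,+4,+1) → a=-33, b=13, c=4
step 8: apply (-4,-3,+4) → a=-37, b=10, c=8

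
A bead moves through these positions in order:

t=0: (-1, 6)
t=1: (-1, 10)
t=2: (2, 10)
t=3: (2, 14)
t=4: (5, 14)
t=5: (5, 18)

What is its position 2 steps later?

The moves between consecutive positions are (+0, +4), (+3, +0), (+0, +4), (+3, +0), (+0, +4); they repeat the 2-cycle [(+0, +4), (+3, +0)].
step 6: apply (+3, +0) → (8, 18)
step 7: apply (+0, +4) → (8, 22)

(8, 22)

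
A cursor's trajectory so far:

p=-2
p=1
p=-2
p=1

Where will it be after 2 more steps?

p=1

Step-to-step displacements: +3, -3, +3; each is -1× the previous.
step 4: 1 − 3 → p=-2
step 5: -2 + 3 → p=1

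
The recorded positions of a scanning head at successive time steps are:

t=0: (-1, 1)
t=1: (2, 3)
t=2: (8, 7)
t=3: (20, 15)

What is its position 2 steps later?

(92, 63)

Step-to-step displacements: (+3, +2), (+6, +4), (+12, +8); each is 2× the previous.
step 4: (20, 15) + (+24, +16) → (44, 31)
step 5: (44, 31) + (+48, +32) → (92, 63)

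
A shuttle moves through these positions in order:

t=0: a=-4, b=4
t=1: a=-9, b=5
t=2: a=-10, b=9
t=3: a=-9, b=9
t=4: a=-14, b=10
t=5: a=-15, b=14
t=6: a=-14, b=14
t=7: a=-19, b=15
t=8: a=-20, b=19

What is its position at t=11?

a=-25, b=24

Differencing gives (-5, +1), (-1, +4), (+1, +0), (-5, +1), (-1, +4), (+1, +0), (-5, +1), (-1, +4). This is the pattern (-5, +1), (-1, +4), (+1, +0) repeated.
step 9: apply (+1, +0) → a=-19, b=19
step 10: apply (-5, +1) → a=-24, b=20
step 11: apply (-1, +4) → a=-25, b=24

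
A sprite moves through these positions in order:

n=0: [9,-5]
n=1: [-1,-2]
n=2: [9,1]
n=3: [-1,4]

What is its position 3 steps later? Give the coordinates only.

[9,13]

The first coordinate repeats the cycle [9, -1] with period 2; step 6 mod 2 = 0, giving 9.
The second coordinate changes by +3 each step, so at step 6 it is -5 + 6·(3) = 13.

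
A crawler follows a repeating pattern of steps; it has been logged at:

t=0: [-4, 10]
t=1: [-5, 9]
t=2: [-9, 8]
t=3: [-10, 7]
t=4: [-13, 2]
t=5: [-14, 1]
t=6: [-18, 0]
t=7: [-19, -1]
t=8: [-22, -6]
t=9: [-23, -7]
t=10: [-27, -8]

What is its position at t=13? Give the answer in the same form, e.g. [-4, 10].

[-32, -15]

The moves between consecutive positions are [-1, -1], [-4, -1], [-1, -1], [-3, -5], [-1, -1], [-4, -1], [-1, -1], [-3, -5], [-1, -1], [-4, -1]; they repeat the 4-cycle [[-1, -1], [-4, -1], [-1, -1], [-3, -5]].
step 11: apply [-1, -1] → [-28, -9]
step 12: apply [-3, -5] → [-31, -14]
step 13: apply [-1, -1] → [-32, -15]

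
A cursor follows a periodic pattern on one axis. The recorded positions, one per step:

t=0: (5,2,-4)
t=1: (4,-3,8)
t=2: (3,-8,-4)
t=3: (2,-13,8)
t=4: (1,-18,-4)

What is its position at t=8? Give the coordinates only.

(-3,-38,-4)

The first coordinate changes by -1 each step, so at step 8 it is 5 + 8·(-1) = -3.
The second coordinate changes by -5 each step, so at step 8 it is 2 + 8·(-5) = -38.
The third coordinate repeats the cycle [-4, 8] with period 2; step 8 mod 2 = 0, giving -4.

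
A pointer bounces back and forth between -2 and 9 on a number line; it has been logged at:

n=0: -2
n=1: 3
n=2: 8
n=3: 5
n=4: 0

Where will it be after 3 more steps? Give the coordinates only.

The value travels 5 per step and bounces off the walls at -2 and 9.
  step 5: 0 → 1
  step 6: 1 → 6
  step 7: 6 → 7

7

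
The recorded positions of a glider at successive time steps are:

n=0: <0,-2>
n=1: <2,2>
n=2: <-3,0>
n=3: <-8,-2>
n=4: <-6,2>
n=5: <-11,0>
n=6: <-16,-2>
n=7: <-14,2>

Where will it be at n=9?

The moves between consecutive positions are <+2,+4>, <-5,-2>, <-5,-2>, <+2,+4>, <-5,-2>, <-5,-2>, <+2,+4>; they repeat the 3-cycle [<+2,+4>, <-5,-2>, <-5,-2>].
step 8: apply <-5,-2> → <-19,0>
step 9: apply <-5,-2> → <-24,-2>

<-24,-2>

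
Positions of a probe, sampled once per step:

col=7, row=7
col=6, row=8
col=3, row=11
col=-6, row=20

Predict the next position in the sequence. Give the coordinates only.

col=-33, row=47

Step-to-step displacements: (-1,+1), (-3,+3), (-9,+9); each is 3× the previous.
step 4: col=-6, row=20 + (-27,+27) → col=-33, row=47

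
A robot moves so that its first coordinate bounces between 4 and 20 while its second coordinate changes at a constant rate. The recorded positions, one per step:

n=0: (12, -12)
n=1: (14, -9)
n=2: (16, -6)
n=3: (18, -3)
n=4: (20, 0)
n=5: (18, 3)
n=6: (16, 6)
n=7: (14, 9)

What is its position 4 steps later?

The first coordinate travels 2 per step and bounces off the walls at 4 and 20.
  step 8: 14 → 12
  step 9: 12 → 10
  step 10: 10 → 8
  step 11: 8 → 6
The second coordinate changes by +3 each step: at step 11 it is 21.

(6, 21)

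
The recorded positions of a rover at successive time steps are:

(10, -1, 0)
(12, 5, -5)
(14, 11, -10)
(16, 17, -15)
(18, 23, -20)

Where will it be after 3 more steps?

Each step adds (+2, +6, -5) to the position.
step 5: (18, 23, -20) + (+2, +6, -5) → (20, 29, -25)
step 6: (20, 29, -25) + (+2, +6, -5) → (22, 35, -30)
step 7: (22, 35, -30) + (+2, +6, -5) → (24, 41, -35)

(24, 41, -35)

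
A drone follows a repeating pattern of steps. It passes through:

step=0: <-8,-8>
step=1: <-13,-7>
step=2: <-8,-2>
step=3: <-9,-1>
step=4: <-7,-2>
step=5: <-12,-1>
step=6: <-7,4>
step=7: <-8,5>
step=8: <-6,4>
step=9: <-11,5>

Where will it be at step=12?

<-5,10>

Differencing gives <-5,+1>, <+5,+5>, <-1,+1>, <+2,-1>, <-5,+1>, <+5,+5>, <-1,+1>, <+2,-1>, <-5,+1>. This is the pattern <-5,+1>, <+5,+5>, <-1,+1>, <+2,-1> repeated.
step 10: apply <+5,+5> → <-6,10>
step 11: apply <-1,+1> → <-7,11>
step 12: apply <+2,-1> → <-5,10>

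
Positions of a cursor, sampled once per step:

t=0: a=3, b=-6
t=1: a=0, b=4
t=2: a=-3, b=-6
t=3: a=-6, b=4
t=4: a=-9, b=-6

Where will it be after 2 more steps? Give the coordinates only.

a=-15, b=-6

The a coordinate changes by -3 each step, so at step 6 it is 3 + 6·(-3) = -15.
The b coordinate repeats the cycle [-6, 4] with period 2; step 6 mod 2 = 0, giving -6.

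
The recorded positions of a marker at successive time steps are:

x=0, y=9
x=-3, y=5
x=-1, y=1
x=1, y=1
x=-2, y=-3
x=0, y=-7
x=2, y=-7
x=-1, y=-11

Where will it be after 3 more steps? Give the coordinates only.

x=0, y=-19

The moves between consecutive positions are (-3,-4), (+2,-4), (+2,+0), (-3,-4), (+2,-4), (+2,+0), (-3,-4); they repeat the 3-cycle [(-3,-4), (+2,-4), (+2,+0)].
step 8: apply (+2,-4) → x=1, y=-15
step 9: apply (+2,+0) → x=3, y=-15
step 10: apply (-3,-4) → x=0, y=-19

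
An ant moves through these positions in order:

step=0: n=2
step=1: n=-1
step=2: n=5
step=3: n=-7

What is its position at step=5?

Consecutive displacements -3, +6, -12 scale by a factor of -2 each step.
step 4: -7 + 24 → n=17
step 5: 17 − 48 → n=-31

n=-31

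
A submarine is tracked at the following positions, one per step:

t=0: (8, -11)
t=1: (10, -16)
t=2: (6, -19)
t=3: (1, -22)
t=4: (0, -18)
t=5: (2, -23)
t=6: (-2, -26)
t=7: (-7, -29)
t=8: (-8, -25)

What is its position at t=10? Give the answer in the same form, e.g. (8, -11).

Step-to-step displacements: (+2, -5), (-4, -3), (-5, -3), (-1, +4), (+2, -5), (-4, -3), (-5, -3), (-1, +4) — a repeating cycle of length 4.
step 9: apply (+2, -5) → (-6, -30)
step 10: apply (-4, -3) → (-10, -33)

(-10, -33)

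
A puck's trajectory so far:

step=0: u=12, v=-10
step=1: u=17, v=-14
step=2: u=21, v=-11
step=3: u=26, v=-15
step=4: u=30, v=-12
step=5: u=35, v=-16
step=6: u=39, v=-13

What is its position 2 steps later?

u=48, v=-14

The moves between consecutive positions are (+5, -4), (+4, +3), (+5, -4), (+4, +3), (+5, -4), (+4, +3); they repeat the 2-cycle [(+5, -4), (+4, +3)].
step 7: apply (+5, -4) → u=44, v=-17
step 8: apply (+4, +3) → u=48, v=-14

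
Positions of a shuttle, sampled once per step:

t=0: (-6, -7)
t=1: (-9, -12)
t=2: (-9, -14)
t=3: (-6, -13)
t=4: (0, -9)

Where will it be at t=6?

Taking differences between consecutive positions: (-3, -5), (+0, -2), (+3, +1), (+6, +4). These grow by (+3, +3) each step.
step 5: (0, -9) + (+9, +7) → (9, -2)
step 6: (9, -2) + (+12, +10) → (21, 8)

(21, 8)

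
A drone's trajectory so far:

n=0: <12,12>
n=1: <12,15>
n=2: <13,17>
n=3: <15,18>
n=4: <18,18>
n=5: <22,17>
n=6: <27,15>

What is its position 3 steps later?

<48,3>

Successive displacements: <+0,+3>, <+1,+2>, <+2,+1>, <+3,+0>, <+4,-1>, <+5,-2> — each changes by <+1,-1>.
step 7: <27,15> + <+6,-3> → <33,12>
step 8: <33,12> + <+7,-4> → <40,8>
step 9: <40,8> + <+8,-5> → <48,3>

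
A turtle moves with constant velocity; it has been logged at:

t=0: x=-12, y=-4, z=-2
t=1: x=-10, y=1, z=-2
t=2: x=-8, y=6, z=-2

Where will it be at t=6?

Constant displacement of (+2,+5,+0) per step.
step 3: x=-8, y=6, z=-2 + (+2,+5,+0) → x=-6, y=11, z=-2
step 4: x=-6, y=11, z=-2 + (+2,+5,+0) → x=-4, y=16, z=-2
step 5: x=-4, y=16, z=-2 + (+2,+5,+0) → x=-2, y=21, z=-2
step 6: x=-2, y=21, z=-2 + (+2,+5,+0) → x=0, y=26, z=-2

x=0, y=26, z=-2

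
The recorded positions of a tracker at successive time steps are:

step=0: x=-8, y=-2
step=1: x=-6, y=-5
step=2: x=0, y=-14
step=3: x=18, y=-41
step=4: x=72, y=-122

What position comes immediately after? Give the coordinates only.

Consecutive displacements (+2, -3), (+6, -9), (+18, -27), (+54, -81) scale by a factor of 3 each step.
step 5: x=72, y=-122 + (+162, -243) → x=234, y=-365

x=234, y=-365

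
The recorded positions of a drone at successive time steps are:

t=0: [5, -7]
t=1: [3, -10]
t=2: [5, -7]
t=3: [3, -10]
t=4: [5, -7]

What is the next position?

[3, -10]

Step-to-step displacements: [-2, -3], [+2, +3], [-2, -3], [+2, +3]; each is -1× the previous.
step 5: [5, -7] + [-2, -3] → [3, -10]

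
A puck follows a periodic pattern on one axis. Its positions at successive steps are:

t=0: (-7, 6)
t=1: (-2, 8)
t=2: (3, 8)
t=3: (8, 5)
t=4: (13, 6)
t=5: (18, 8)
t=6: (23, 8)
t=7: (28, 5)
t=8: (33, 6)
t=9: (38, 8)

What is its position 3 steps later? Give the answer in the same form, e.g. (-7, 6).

First: linear, +5 per step → 53 at step 12.
Second: cycles through 6, 8, 8, 5 every 4 steps. Step 12 lands at position 0 of the cycle → 6.

(53, 6)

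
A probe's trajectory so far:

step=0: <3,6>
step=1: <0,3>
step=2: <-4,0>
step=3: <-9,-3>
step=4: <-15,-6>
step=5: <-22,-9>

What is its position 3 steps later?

<-49,-18>

Taking differences between consecutive positions: <-3,-3>, <-4,-3>, <-5,-3>, <-6,-3>, <-7,-3>. These grow by <-1,+0> each step.
step 6: <-22,-9> + <-8,-3> → <-30,-12>
step 7: <-30,-12> + <-9,-3> → <-39,-15>
step 8: <-39,-15> + <-10,-3> → <-49,-18>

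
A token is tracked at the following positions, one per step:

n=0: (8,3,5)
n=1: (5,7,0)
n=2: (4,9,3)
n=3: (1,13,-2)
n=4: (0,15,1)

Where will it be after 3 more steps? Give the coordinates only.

(-7,25,-6)

Differencing gives (-3,+4,-5), (-1,+2,+3), (-3,+4,-5), (-1,+2,+3). This is the pattern (-3,+4,-5), (-1,+2,+3) repeated.
step 5: apply (-3,+4,-5) → (-3,19,-4)
step 6: apply (-1,+2,+3) → (-4,21,-1)
step 7: apply (-3,+4,-5) → (-7,25,-6)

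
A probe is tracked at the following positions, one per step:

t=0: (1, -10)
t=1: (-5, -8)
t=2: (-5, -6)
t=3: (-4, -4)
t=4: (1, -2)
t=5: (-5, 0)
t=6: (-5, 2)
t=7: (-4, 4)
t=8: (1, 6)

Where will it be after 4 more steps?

(1, 14)

First: cycles through 1, -5, -5, -4 every 4 steps. Step 12 lands at position 0 of the cycle → 1.
Second: linear, +2 per step → 14 at step 12.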